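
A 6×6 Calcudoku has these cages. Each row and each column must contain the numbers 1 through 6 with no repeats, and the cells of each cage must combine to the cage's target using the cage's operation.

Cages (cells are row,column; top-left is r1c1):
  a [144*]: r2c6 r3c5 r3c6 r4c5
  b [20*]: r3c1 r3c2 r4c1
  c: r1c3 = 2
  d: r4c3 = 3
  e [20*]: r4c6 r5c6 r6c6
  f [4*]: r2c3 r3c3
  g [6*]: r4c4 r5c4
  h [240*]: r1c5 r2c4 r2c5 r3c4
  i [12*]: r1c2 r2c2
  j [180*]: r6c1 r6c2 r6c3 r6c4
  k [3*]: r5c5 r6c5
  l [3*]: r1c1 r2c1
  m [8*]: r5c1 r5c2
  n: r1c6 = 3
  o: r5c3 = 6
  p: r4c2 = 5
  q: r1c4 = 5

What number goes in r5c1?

C is a freebie; hence r1c3 = 2.
Cage q is given, leaving r1c4 = 5.
Cage n is a single given cell, leaving r1c6 = 3.
Cage p is given; hence r4c2 = 5.
Cage d is given, so r4c3 = 3.
Cage o is a single given cell; hence r5c3 = 6.
6 is placed in column 3, so r6c3 = 5.
Row 1 now contains 3, so r1c1 = 1.
Cage l needs two cells with product 3; hence r2c1 = 3.
3 is placed in row 2; hence r2c2 = 2.
Cage h has product 240, leaving r2c5 = 5.
Cage b has product 20, so r3c1 = 5.
Column 2 now contains 2, so r5c2 = 4.
The 3 cells of cage e must have product 20, which forces r5c6 = 5.
Column 2 now contains 4, which forces r1c2 = 6.
Row 1 now contains 6, leaving r1c5 = 4.
Column 2 now contains 4, leaving r3c2 = 1.
Row 3 already has 1, so r3c3 = 4.
Cage b has product 20; hence r4c1 = 4.
Row 4 already has 4, which forces r4c6 = 1.
4 is placed in row 5; hence r5c1 = 2.
Column 1 already has 2, so r6c1 = 6.
6 is placed in column 2, which forces r6c2 = 3.
Row 6 now contains 3, so r6c4 = 2.
Row 6 now contains 3, leaving r6c5 = 1.
Column 6 now contains 1; hence r6c6 = 4.
Column 3 now contains 4, leaving r2c3 = 1.
The 4 cells of cage h must have product 240; hence r2c4 = 4.
Column 6 already has 4, leaving r2c6 = 6.
Column 4 now contains 2, leaving r3c4 = 3.
Cage a has product 144, leaving r3c5 = 6.
The 4 cells of cage a must have product 144, leaving r3c6 = 2.
Column 4 now contains 2, leaving r4c4 = 6.
The 4 cells of cage a must have product 144; hence r4c5 = 2.
Cage g needs two cells with product 6, so r5c4 = 1.
1 is placed in column 5, leaving r5c5 = 3.
Completed grid: 1 6 2 5 4 3 / 3 2 1 4 5 6 / 5 1 4 3 6 2 / 4 5 3 6 2 1 / 2 4 6 1 3 5 / 6 3 5 2 1 4.

2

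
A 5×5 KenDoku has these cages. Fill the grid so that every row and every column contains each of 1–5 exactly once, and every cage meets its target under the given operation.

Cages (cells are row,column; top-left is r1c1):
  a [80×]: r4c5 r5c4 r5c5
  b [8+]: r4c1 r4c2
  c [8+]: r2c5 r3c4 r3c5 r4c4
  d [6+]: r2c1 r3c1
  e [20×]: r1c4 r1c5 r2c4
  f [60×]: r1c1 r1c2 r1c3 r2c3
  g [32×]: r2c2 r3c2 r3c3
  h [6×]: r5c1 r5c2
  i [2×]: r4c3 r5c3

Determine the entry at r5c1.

2

The 3 cells of cage g must have product 32; hence r2c2 = 4.
The 3 cells of cage g must have product 32, so r3c2 = 2.
The 3 cells of cage g must have product 32; hence r3c3 = 4.
The 3 cells of cage a must have product 80, which forces r4c5 = 4.
Column 2 already has 2; hence r5c2 = 3.
Cage a needs product 80, leaving r5c4 = 4.
Cage a has product 80, leaving r5c5 = 5.
Cage e needs product 20, leaving r1c4 = 5.
Cage e has product 20, which forces r1c5 = 2.
Cage e has product 20; hence r2c4 = 2.
Cage b needs two cells with sum 8, leaving r4c1 = 3.
3 is placed in column 2, which forces r4c2 = 5.
Row 4 already has 3, leaving r4c4 = 1.
Row 5 already has 3, so r5c1 = 2.
2 is placed in row 5; hence r5c3 = 1.
Row 1 already has 2; hence r1c1 = 4.
Row 1 already has 5, leaving r1c2 = 1.
1 is placed in column 3; hence r1c3 = 3.
Cage f needs product 60, so r2c3 = 5.
Cage c has sum 8, leaving r2c5 = 3.
Column 4 already has 1; hence r3c4 = 3.
Cage c needs sum 8, so r3c5 = 1.
1 is placed in row 4; hence r4c3 = 2.
Row 2 already has 5, so r2c1 = 1.
Row 3 already has 1, so r3c1 = 5.
Filled in: 4 1 3 5 2 / 1 4 5 2 3 / 5 2 4 3 1 / 3 5 2 1 4 / 2 3 1 4 5.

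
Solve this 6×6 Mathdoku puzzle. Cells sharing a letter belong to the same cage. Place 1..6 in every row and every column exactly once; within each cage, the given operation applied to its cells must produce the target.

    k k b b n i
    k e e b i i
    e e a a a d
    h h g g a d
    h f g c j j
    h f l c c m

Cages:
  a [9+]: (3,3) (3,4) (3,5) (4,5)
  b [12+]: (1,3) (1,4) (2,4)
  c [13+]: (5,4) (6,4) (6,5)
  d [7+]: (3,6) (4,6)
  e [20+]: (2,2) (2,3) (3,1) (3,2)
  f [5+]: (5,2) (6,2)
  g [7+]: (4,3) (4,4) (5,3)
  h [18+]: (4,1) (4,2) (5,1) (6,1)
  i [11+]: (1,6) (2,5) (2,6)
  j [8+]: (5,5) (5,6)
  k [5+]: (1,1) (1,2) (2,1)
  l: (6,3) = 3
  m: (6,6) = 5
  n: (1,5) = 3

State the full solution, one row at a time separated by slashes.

N is a freebie, leaving (1,5) = 3.
Cage l is a single given cell, leaving (6,3) = 3.
Cage m is given; hence (6,6) = 5.
Row 1 already has 3; hence (1,1) = 1.
Cage k needs sum 5, which forces (1,2) = 2.
Cage k has sum 5; hence (2,1) = 2.
Column 6 needs a 2, and only (5,6) is open for it.
The two cells of cage j must have sum 8, which forces (5,5) = 6.
Cage c has sum 13, so (6,4) = 6.
6 is placed in row 6; hence (6,1) = 4.
Row 6 already has 4, which forces (6,2) = 1.
Row 6 already has 4, so (6,5) = 2.
2 is placed in column 5, which forces (4,5) = 1.
Column 2 now contains 1, leaving (5,2) = 4.
Row 5 now contains 4; hence (5,3) = 1.
Cage c needs sum 13, so (5,4) = 5.
The 3 cells of cage b must have sum 12, so (1,3) = 5.
Column 4 already has 5, which forces (1,4) = 4.
Row 1 now contains 4, so (1,6) = 6.
Cage b needs sum 12; hence (2,4) = 3.
1 is placed in column 5, so (2,5) = 4.
Row 2 now contains 3, so (2,6) = 1.
1 is placed in column 3, which forces (3,3) = 2.
The 4 cells of cage a must have sum 9; hence (3,4) = 1.
Cage a has sum 9, leaving (3,5) = 5.
2 is placed in column 3, which forces (4,3) = 4.
Column 4 now contains 4; hence (4,4) = 2.
Row 4 now contains 4, which forces (4,6) = 3.
Row 5 already has 5, which forces (5,1) = 3.
Cage e has sum 20; hence (2,2) = 5.
Row 2 already has 4, which forces (2,3) = 6.
3 is placed in column 1, which forces (3,1) = 6.
Cage e has sum 20; hence (3,2) = 3.
Column 6 already has 3, which forces (3,6) = 4.
Column 1 now contains 6, leaving (4,1) = 5.
Column 2 now contains 5, so (4,2) = 6.

1 2 5 4 3 6 / 2 5 6 3 4 1 / 6 3 2 1 5 4 / 5 6 4 2 1 3 / 3 4 1 5 6 2 / 4 1 3 6 2 5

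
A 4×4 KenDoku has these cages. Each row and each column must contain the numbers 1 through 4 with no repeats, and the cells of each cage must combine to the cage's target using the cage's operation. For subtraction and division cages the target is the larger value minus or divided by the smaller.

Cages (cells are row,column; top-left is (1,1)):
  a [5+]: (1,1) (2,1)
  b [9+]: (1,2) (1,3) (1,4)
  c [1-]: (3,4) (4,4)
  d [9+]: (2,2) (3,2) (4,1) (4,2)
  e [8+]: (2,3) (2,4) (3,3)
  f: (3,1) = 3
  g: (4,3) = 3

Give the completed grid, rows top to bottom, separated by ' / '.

Cage f is given; hence (3,1) = 3.
G is a freebie, which forces (4,3) = 3.
In row 1, 1 can only go at (1,1), so (1,1) = 1.
Column 1 already has 1, leaving (2,1) = 4.
Row 2 now contains 4, so (2,3) = 1.
Column 1 already has 1, leaving (4,1) = 2.
Row 4 already has 2, leaving (4,4) = 1.
Row 2 now contains 1, which forces (2,2) = 2.
The 3 cells of cage e must have sum 8; hence (2,4) = 3.
Cage d has sum 9; hence (3,2) = 1.
Cage e has sum 8, which forces (3,3) = 4.
Column 4 already has 1; hence (3,4) = 2.
Row 4 already has 1, which forces (4,2) = 4.
Column 2 already has 4, so (1,2) = 3.
Column 3 already has 4, which forces (1,3) = 2.
2 is placed in column 4; hence (1,4) = 4.

1 3 2 4 / 4 2 1 3 / 3 1 4 2 / 2 4 3 1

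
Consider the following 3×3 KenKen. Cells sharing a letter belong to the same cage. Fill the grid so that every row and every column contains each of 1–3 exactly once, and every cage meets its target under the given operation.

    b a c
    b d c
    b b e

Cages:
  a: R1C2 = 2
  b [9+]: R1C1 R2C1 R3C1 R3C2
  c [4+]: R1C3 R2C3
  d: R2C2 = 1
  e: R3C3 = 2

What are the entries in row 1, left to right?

A is a freebie; hence R1C2 = 2.
D is a freebie, which forces R2C2 = 1.
1 is placed in row 2, leaving R2C3 = 3.
Cage b needs sum 9, leaving R3C2 = 3.
E is a freebie, leaving R3C3 = 2.
Cage b needs sum 9, which forces R1C1 = 3.
3 is placed in column 3; hence R1C3 = 1.
Row 2 now contains 3, so R2C1 = 2.
Row 3 already has 2, which forces R3C1 = 1.
Completed grid: 3 2 1 / 2 1 3 / 1 3 2.

3 2 1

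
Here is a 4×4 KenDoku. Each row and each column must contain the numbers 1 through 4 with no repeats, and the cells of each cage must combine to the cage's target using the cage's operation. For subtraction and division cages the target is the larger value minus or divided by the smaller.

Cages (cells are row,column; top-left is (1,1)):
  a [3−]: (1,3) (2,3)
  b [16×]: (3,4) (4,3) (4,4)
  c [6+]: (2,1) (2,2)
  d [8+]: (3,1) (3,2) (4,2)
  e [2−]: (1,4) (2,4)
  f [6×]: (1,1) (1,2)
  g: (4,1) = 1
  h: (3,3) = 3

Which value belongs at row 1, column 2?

2

Cage h is given; hence (3,3) = 3.
Cage g is given; hence (4,1) = 1.
1 is placed in row 4; hence (4,4) = 4.
Column 4 already has 4, leaving (3,4) = 2.
Row 4 now contains 4; hence (4,3) = 2.
Row 3 now contains 2; hence (3,1) = 4.
The 3 cells of cage d must have sum 8, which forces (3,2) = 1.
Row 4 already has 2, so (4,2) = 3.
Cage f's pair has product 6, so (1,1) = 3.
Column 2 already has 3, which forces (1,2) = 2.
Row 1 now contains 3; hence (1,4) = 1.
4 is placed in column 1, which forces (2,1) = 2.
Cage c needs two cells with sum 6; hence (2,2) = 4.
4 is placed in row 2, leaving (2,3) = 1.
Column 4 already has 1, leaving (2,4) = 3.
1 is placed in row 1; hence (1,3) = 4.
The full grid is 3 2 4 1 / 2 4 1 3 / 4 1 3 2 / 1 3 2 4.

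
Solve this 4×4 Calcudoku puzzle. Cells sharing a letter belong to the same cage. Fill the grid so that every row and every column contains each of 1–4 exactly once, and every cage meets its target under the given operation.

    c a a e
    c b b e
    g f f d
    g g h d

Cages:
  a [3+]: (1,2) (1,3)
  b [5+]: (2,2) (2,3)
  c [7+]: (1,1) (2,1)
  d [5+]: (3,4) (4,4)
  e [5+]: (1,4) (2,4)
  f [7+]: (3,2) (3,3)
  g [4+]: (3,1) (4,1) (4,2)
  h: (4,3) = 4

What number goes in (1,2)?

2

Cage g has sum 4, leaving (3,1) = 1.
The 3 cells of cage g must have sum 4; hence (4,1) = 2.
Cage g needs sum 4, leaving (4,2) = 1.
Cage h is a single given cell, leaving (4,3) = 4.
Row 4 now contains 4, so (4,4) = 3.
Column 2 now contains 1, leaving (1,2) = 2.
Cage a's pair has sum 3, leaving (1,3) = 1.
Row 1 now contains 1, so (1,4) = 4.
4 is placed in column 4, which forces (2,4) = 1.
Cage f needs two cells with sum 7; hence (3,2) = 4.
4 is placed in column 3, so (3,3) = 3.
The two cells of cage d must have sum 5, which forces (3,4) = 2.
Row 1 now contains 4; hence (1,1) = 3.
The two cells of cage c must have sum 7, leaving (2,1) = 4.
Column 2 now contains 4, leaving (2,2) = 3.
Column 3 already has 3; hence (2,3) = 2.
Completed grid: 3 2 1 4 / 4 3 2 1 / 1 4 3 2 / 2 1 4 3.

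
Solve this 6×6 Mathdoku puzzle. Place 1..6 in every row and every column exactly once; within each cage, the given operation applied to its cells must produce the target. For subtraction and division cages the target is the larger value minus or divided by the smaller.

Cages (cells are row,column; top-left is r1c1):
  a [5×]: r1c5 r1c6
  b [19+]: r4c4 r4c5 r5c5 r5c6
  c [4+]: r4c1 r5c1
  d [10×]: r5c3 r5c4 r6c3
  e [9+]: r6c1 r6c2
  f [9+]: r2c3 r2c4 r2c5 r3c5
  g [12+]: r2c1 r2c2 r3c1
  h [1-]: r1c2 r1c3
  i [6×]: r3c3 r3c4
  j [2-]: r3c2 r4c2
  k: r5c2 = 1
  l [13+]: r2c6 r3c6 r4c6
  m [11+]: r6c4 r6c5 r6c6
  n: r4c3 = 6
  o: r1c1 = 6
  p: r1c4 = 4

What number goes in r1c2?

O is a freebie, which forces r1c1 = 6.
P is a freebie, leaving r1c4 = 4.
N is a freebie; hence r4c3 = 6.
Cage k is given, which forces r5c2 = 1.
Cage c's pair has sum 4, leaving r4c1 = 1.
1 is placed in row 5, which forces r5c1 = 3.
Cage d needs product 10, so r6c3 = 1.
In row 3, 1 can only go at r3c5, so r3c5 = 1.
Column 5 already has 1, which forces r1c5 = 5.
Cage a needs two cells with product 5, which forces r1c6 = 1.
Cage f needs sum 9; hence r2c4 = 1.
5 is placed in column 5, which forces r5c5 = 6.
Cage b needs sum 19, leaving r4c4 = 5.
Column 4 already has 5, leaving r5c4 = 2.
The two cells of cage i must have product 6, leaving r3c3 = 2.
Column 4 now contains 2; hence r3c4 = 3.
Row 5 already has 2, which forces r5c3 = 5.
Row 5 already has 5, which forces r5c6 = 4.
3 is placed in column 4, leaving r6c4 = 6.
Cage h's pair has difference 1, leaving r1c2 = 2.
Column 3 now contains 2, so r1c3 = 3.
Column 3 already has 3, leaving r2c3 = 4.
4 is placed in row 2; hence r2c5 = 3.
Cage b needs sum 19; hence r4c5 = 4.
The 3 cells of cage l must have sum 13, leaving r4c6 = 2.
3 is placed in column 5, so r6c5 = 2.
Column 6 already has 2, which forces r6c6 = 3.
Cage g has sum 12, leaving r2c1 = 2.
The two cells of cage j must have difference 2, which forces r3c2 = 5.
Row 3 already has 5; hence r3c6 = 6.
Row 4 now contains 4, leaving r4c2 = 3.
5 is placed in column 2; hence r6c2 = 4.
5 is placed in column 2; hence r2c2 = 6.
Column 6 already has 6, leaving r2c6 = 5.
Row 3 already has 5, so r3c1 = 4.
Row 6 already has 4, so r6c1 = 5.
Completed grid: 6 2 3 4 5 1 / 2 6 4 1 3 5 / 4 5 2 3 1 6 / 1 3 6 5 4 2 / 3 1 5 2 6 4 / 5 4 1 6 2 3.

2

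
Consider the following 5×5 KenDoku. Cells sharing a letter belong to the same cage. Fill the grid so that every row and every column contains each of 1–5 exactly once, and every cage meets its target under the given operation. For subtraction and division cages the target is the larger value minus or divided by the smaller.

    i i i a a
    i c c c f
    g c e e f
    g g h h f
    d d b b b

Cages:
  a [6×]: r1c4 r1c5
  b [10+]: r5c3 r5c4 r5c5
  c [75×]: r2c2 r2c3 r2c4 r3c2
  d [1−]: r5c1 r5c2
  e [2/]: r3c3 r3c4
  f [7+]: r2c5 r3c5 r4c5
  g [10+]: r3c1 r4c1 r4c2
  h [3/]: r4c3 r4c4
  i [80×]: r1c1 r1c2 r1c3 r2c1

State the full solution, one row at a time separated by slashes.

1 4 5 2 3 / 4 1 3 5 2 / 3 5 2 4 1 / 5 2 1 3 4 / 2 3 4 1 5

Cage c has product 75, which forces r3c2 = 5.
Row 3 needs a 3, and only r3c1 is open for it.
In row 4, 5 can only go at r4c1, so r4c1 = 5.
Cage i needs product 80; hence r1c3 = 5.
Cage g has sum 10, so r4c2 = 2.
The 4 cells of cage i must have product 80; hence r1c1 = 1.
2 is placed in column 2, which forces r1c2 = 4.
Cage i has product 80, leaving r2c1 = 4.
Cage c has product 75, which forces r2c4 = 5.
4 is placed in column 1; hence r5c1 = 2.
Cage b has sum 10, so r5c5 = 5.
Row 2 needs a 2, and only r2c5 is open for it.
Cage a's pair has product 6, which forces r1c4 = 2.
Column 5 already has 2; hence r1c5 = 3.
Cage e's pair has quotient 2, leaving r3c3 = 2.
Row 4 needs a 4, and only r4c5 is open for it.
4 is placed in column 5, so r3c5 = 1.
1 is placed in row 3, so r3c4 = 4.
Column 4 already has 4, which forces r5c4 = 1.
Cage h's pair has quotient 3, leaving r4c3 = 1.
Column 4 already has 1; hence r4c4 = 3.
Row 5 now contains 1, leaving r5c2 = 3.
Row 5 now contains 1; hence r5c3 = 4.
Column 2 already has 3, so r2c2 = 1.
1 is placed in column 3; hence r2c3 = 3.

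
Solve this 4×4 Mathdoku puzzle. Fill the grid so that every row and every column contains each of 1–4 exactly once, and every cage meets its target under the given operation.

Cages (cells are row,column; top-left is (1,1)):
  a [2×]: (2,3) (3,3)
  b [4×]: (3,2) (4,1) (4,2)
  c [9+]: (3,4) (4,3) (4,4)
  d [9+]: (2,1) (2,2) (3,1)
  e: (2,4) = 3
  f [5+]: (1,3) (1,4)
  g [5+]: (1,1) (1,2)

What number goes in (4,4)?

2

E is a freebie, which forces (2,4) = 3.
The only place for 3 in row 3 is (3,1).
Row 2 needs a 1, and only (2,3) is open for it.
1 is placed in column 3; hence (3,3) = 2.
Row 3 already has 2, so (3,4) = 4.
Row 3 already has 2, leaving (3,2) = 1.
Cage b has product 4, leaving (4,1) = 1.
Cage b has product 4, which forces (4,2) = 4.
Row 4 already has 4; hence (4,3) = 3.
1 is placed in row 4; hence (4,4) = 2.
The two cells of cage g must have sum 5, so (1,1) = 2.
Column 2 now contains 4; hence (1,2) = 3.
Column 3 now contains 3, so (1,3) = 4.
Column 4 now contains 2; hence (1,4) = 1.
Cage d has sum 9, leaving (2,1) = 4.
Column 2 now contains 4, so (2,2) = 2.
The full grid is 2 3 4 1 / 4 2 1 3 / 3 1 2 4 / 1 4 3 2.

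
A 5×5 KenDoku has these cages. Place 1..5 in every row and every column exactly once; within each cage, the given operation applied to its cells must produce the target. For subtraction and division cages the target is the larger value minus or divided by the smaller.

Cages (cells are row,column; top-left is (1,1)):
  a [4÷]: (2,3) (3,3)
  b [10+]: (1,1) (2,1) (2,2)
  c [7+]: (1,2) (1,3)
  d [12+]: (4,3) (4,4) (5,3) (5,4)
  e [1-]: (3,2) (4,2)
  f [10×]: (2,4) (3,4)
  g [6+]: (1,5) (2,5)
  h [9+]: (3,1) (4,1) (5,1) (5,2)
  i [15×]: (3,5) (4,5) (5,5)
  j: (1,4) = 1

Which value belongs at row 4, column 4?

J is a freebie; hence (1,4) = 1.
The only place for 5 in column 3 is (1,3).
The two cells of cage c must have sum 7; hence (1,2) = 2.
Row 1 already has 2, so (1,5) = 4.
Column 5 already has 4, so (2,5) = 2.
Row 1 already has 4; hence (1,1) = 3.
Cage b needs sum 10, leaving (2,1) = 4.
The 3 cells of cage b must have sum 10, so (2,2) = 3.
4 is placed in row 2; hence (2,3) = 1.
Row 2 already has 2; hence (2,4) = 5.
Column 3 already has 1, so (3,3) = 4.
The two cells of cage f must have product 10, so (3,4) = 2.
Column 2 already has 3, so (5,2) = 1.
4 is placed in row 3, leaving (3,2) = 5.
Cage e needs two cells with difference 1, which forces (4,2) = 4.
Row 4 now contains 4, so (4,4) = 3.
Column 4 now contains 3, which forces (5,4) = 4.
Row 3 now contains 5, so (3,1) = 1.
Row 3 already has 1; hence (3,5) = 3.
Row 4 now contains 3, which forces (4,3) = 2.
The 4 cells of cage d must have sum 12, so (5,3) = 3.
Column 5 already has 3, which forces (5,5) = 5.
Row 4 now contains 2; hence (4,1) = 5.
Column 5 already has 5; hence (4,5) = 1.
Row 5 already has 5, leaving (5,1) = 2.
Filled in: 3 2 5 1 4 / 4 3 1 5 2 / 1 5 4 2 3 / 5 4 2 3 1 / 2 1 3 4 5.

3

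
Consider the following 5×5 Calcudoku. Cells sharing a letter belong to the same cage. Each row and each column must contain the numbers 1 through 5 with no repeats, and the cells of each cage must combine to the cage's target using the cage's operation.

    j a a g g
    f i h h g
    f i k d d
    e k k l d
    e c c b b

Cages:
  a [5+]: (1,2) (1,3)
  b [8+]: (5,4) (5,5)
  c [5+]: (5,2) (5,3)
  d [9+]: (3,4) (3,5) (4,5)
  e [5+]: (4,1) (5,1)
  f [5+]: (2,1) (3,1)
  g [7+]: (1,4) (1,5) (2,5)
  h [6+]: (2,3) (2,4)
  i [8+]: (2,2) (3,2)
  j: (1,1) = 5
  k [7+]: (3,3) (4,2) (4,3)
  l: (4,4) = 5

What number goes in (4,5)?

4

J is a freebie, which forces (1,1) = 5.
L is a freebie, leaving (4,4) = 5.
5 is placed in column 4, so (5,4) = 3.
Row 5 now contains 3, which forces (5,5) = 5.
Row 3 needs a 5, and only (3,2) is open for it.
Column 2 already has 5; hence (2,2) = 3.
In row 2, 5 can only go at (2,3), so (2,3) = 5.
The two cells of cage h must have sum 6; hence (2,4) = 1.
The only place for 2 in row 5 is (5,1).
2 is placed in column 1, which forces (2,1) = 4.
Row 2 now contains 4, which forces (2,5) = 2.
Cage f's pair has sum 5, leaving (3,1) = 1.
The two cells of cage e must have sum 5, so (4,1) = 3.
Row 4 now contains 3; hence (4,5) = 4.
Cage k has sum 7; hence (3,3) = 4.
Cage d has sum 9, leaving (3,4) = 2.
4 is placed in column 5; hence (3,5) = 3.
Column 3 now contains 4, which forces (5,3) = 1.
Cage a needs two cells with sum 5, which forces (1,2) = 2.
1 is placed in column 3; hence (1,3) = 3.
2 is placed in column 4; hence (1,4) = 4.
3 is placed in column 5, leaving (1,5) = 1.
The 3 cells of cage k must have sum 7, leaving (4,2) = 1.
1 is placed in column 3, so (4,3) = 2.
1 is placed in row 5, leaving (5,2) = 4.
Filled in: 5 2 3 4 1 / 4 3 5 1 2 / 1 5 4 2 3 / 3 1 2 5 4 / 2 4 1 3 5.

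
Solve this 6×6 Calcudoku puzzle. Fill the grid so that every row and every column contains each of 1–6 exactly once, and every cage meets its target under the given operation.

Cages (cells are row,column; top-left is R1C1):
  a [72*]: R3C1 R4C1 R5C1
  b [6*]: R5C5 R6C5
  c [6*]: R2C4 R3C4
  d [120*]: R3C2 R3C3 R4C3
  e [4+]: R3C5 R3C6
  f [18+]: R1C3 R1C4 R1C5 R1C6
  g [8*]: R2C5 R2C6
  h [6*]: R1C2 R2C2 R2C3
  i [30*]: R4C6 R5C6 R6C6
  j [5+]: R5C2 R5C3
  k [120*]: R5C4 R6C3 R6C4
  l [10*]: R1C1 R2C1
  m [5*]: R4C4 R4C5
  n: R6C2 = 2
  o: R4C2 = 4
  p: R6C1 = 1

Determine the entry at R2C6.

4

Cage o is a single given cell, which forces R4C2 = 4.
Cage p is given; hence R6C1 = 1.
N is a freebie, so R6C2 = 2.
Cage d has product 120, so R3C3 = 4.
Column 3 now contains 4; hence R5C3 = 2.
Row 5 now contains 2, which forces R5C5 = 1.
Cage h needs product 6, so R1C2 = 1.
Cage h has product 6, so R2C2 = 6.
Column 3 already has 2, so R2C3 = 1.
6 is placed in column 2, which forces R3C2 = 5.
Column 5 already has 1; hence R3C5 = 3.
The two cells of cage e must have sum 4, so R3C6 = 1.
The two cells of cage m must have product 5, which forces R4C4 = 1.
Column 5 already has 1, leaving R4C5 = 5.
1 is placed in column 6, leaving R4C6 = 2.
Cage a needs product 72; hence R5C1 = 4.
Row 5 now contains 1, leaving R5C2 = 3.
Cage b's pair has product 6, so R6C5 = 6.
Column 5 already has 6; hence R1C5 = 4.
Cage c's pair has product 6, leaving R2C4 = 3.
Cage g's pair has product 8, which forces R2C5 = 2.
2 is placed in column 6, which forces R2C6 = 4.
Row 3 already has 3; hence R3C1 = 6.
Cage c needs two cells with product 6, so R3C4 = 2.
Cage a needs product 72, leaving R4C1 = 3.
5 is placed in row 4, leaving R4C3 = 6.
Cage k needs product 120, leaving R5C4 = 6.
Cage i needs product 30, leaving R5C6 = 5.
Row 6 already has 6; hence R6C3 = 5.
The 3 cells of cage k must have product 120, which forces R6C4 = 4.
The 3 cells of cage i must have product 30; hence R6C6 = 3.
Cage l's pair has product 10, leaving R1C1 = 2.
5 is placed in column 3, leaving R1C3 = 3.
6 is placed in column 4; hence R1C4 = 5.
Column 6 already has 3, so R1C6 = 6.
Row 2 now contains 2, so R2C1 = 5.
Filled in: 2 1 3 5 4 6 / 5 6 1 3 2 4 / 6 5 4 2 3 1 / 3 4 6 1 5 2 / 4 3 2 6 1 5 / 1 2 5 4 6 3.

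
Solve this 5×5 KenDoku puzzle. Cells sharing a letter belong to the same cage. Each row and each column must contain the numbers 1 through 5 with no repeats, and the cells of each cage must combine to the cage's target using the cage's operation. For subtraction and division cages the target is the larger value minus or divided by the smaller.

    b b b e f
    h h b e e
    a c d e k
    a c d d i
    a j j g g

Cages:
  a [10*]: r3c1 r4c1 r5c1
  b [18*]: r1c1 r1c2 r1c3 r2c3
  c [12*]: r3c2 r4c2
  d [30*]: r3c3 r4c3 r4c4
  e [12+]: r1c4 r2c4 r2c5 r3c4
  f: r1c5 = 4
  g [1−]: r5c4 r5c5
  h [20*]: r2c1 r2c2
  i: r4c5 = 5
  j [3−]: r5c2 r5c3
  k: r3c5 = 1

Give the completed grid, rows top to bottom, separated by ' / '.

F is a freebie; hence r1c5 = 4.
Cage b has product 18, so r2c3 = 3.
K is a freebie, which forces r3c5 = 1.
Cage i is given, leaving r4c5 = 5.
5 is placed in column 5; hence r2c5 = 2.
Cage d needs product 30, leaving r3c3 = 5.
Row 4 already has 5, which forces r4c3 = 2.
Cage d needs product 30; hence r4c4 = 3.
2 is placed in column 5, so r5c5 = 3.
Column 3 already has 2, which forces r1c3 = 1.
1 is placed in row 1, so r1c4 = 5.
Column 4 now contains 5, so r2c4 = 1.
Row 3 now contains 5, leaving r3c1 = 2.
The two cells of cage c must have product 12, leaving r3c2 = 3.
The 4 cells of cage e must have sum 12; hence r3c4 = 4.
2 is placed in row 4; hence r4c1 = 1.
3 is placed in row 4; hence r4c2 = 4.
Cage a needs product 10; hence r5c1 = 5.
4 is placed in column 2, so r5c2 = 1.
Column 3 now contains 1; hence r5c3 = 4.
Column 4 already has 4, which forces r5c4 = 2.
2 is placed in column 1; hence r1c1 = 3.
3 is placed in column 2, leaving r1c2 = 2.
Column 1 already has 5; hence r2c1 = 4.
4 is placed in column 2, so r2c2 = 5.

3 2 1 5 4 / 4 5 3 1 2 / 2 3 5 4 1 / 1 4 2 3 5 / 5 1 4 2 3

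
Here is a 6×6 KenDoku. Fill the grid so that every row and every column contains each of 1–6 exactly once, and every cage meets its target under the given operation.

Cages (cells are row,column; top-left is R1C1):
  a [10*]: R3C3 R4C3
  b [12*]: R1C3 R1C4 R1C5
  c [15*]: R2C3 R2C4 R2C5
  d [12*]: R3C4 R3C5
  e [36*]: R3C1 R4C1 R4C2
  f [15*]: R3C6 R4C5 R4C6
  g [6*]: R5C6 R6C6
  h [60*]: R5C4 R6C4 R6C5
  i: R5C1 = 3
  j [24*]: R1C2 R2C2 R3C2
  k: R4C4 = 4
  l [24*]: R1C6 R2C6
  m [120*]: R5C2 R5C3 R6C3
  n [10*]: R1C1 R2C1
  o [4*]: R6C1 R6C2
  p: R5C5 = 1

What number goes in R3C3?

5

K is a freebie, so R4C4 = 4.
I is a freebie; hence R5C1 = 3.
Cage p is a single given cell, leaving R5C5 = 1.
In row 1, 5 can only go at R1C1, so R1C1 = 5.
Column 1 now contains 5, which forces R2C1 = 2.
Column 1 already has 2, which forces R3C1 = 6.
6 is placed in column 1, which forces R4C1 = 1.
1 is placed in column 1; hence R6C1 = 4.
4 is placed in row 6; hence R6C2 = 1.
Row 6 already has 1, which forces R6C6 = 3.
Cage d's pair has product 12, leaving R3C4 = 3.
Cage d needs two cells with product 12, leaving R3C5 = 4.
The 3 cells of cage f must have product 15, which forces R3C6 = 1.
The 3 cells of cage e must have product 36; hence R4C2 = 6.
Cage f needs product 15; hence R4C5 = 3.
3 is placed in column 6, leaving R4C6 = 5.
The two cells of cage g must have product 6; hence R5C6 = 2.
Cage c needs product 15; hence R2C3 = 3.
Cage c has product 15; hence R2C4 = 1.
3 is placed in column 5, which forces R2C5 = 5.
Row 3 now contains 4, leaving R3C2 = 2.
Cage a needs two cells with product 10, so R3C3 = 5.
Row 4 already has 5, so R4C3 = 2.
Column 3 already has 5, leaving R6C3 = 6.
Row 6 already has 6, so R6C5 = 2.
The 3 cells of cage j must have product 24, which forces R1C2 = 3.
Column 3 now contains 6, leaving R1C3 = 1.
The 3 cells of cage b must have product 12, leaving R1C4 = 2.
Column 5 already has 2, which forces R1C5 = 6.
Row 1 now contains 6, which forces R1C6 = 4.
3 is placed in row 2; hence R2C2 = 4.
Column 6 now contains 4, which forces R2C6 = 6.
The 3 cells of cage m must have product 120, so R5C2 = 5.
Column 3 now contains 6, which forces R5C3 = 4.
Cage h needs product 60, which forces R5C4 = 6.
Row 6 now contains 2; hence R6C4 = 5.
The full grid is 5 3 1 2 6 4 / 2 4 3 1 5 6 / 6 2 5 3 4 1 / 1 6 2 4 3 5 / 3 5 4 6 1 2 / 4 1 6 5 2 3.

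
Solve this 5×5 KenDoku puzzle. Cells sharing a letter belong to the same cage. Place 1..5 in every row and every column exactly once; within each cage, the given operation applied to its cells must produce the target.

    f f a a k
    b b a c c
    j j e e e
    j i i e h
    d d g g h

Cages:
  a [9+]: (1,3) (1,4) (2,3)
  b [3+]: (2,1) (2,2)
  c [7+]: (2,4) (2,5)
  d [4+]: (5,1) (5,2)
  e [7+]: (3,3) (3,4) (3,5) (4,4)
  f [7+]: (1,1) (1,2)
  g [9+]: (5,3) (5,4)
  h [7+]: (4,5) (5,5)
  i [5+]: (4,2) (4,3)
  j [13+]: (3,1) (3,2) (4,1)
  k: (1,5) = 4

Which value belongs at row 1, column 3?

1

K is a freebie, which forces (1,5) = 4.
Cage e needs sum 7, which forces (4,4) = 1.
The only place for 1 in row 1 is (1,3).
The 4 cells of cage e must have sum 7, which forces (3,5) = 1.
Row 1 needs a 3, and only (1,4) is open for it.
The 3 cells of cage a must have sum 9; hence (2,3) = 5.
The 4 cells of cage e must have sum 7, leaving (3,3) = 3.
3 is placed in column 4, which forces (3,4) = 2.
Column 3 now contains 3, so (4,3) = 2.
2 is placed in row 4; hence (4,5) = 5.
Column 3 now contains 5; hence (5,3) = 4.
Row 5 already has 4; hence (5,4) = 5.
Column 5 now contains 5, leaving (5,5) = 2.
2 is placed in column 4, leaving (2,4) = 4.
Column 5 now contains 2; hence (2,5) = 3.
Row 3 now contains 3, leaving (3,1) = 5.
Cage j has sum 13, leaving (3,2) = 4.
Row 4 now contains 5, which forces (4,1) = 4.
2 is placed in row 4; hence (4,2) = 3.
Column 2 now contains 3; hence (5,2) = 1.
Column 1 already has 5, leaving (1,1) = 2.
Cage f needs two cells with sum 7, so (1,2) = 5.
The two cells of cage b must have sum 3, so (2,1) = 1.
Column 2 now contains 1, leaving (2,2) = 2.
Row 5 already has 1, leaving (5,1) = 3.
Completed grid: 2 5 1 3 4 / 1 2 5 4 3 / 5 4 3 2 1 / 4 3 2 1 5 / 3 1 4 5 2.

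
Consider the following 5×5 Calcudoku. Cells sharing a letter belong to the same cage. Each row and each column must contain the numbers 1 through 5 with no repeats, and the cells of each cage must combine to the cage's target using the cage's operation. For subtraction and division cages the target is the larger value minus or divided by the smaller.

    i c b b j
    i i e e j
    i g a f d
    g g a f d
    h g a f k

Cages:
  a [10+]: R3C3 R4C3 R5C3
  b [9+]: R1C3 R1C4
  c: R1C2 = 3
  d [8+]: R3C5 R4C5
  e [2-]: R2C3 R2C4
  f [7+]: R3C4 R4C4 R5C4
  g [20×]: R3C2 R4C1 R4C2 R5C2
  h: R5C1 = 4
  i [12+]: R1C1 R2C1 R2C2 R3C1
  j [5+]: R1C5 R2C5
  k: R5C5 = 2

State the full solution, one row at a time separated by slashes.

2 3 4 5 1 / 5 2 1 3 4 / 3 1 2 4 5 / 1 4 5 2 3 / 4 5 3 1 2

Cage c is a single given cell, leaving R1C2 = 3.
Cage h is given, so R5C1 = 4.
K is a freebie; hence R5C5 = 2.
Row 5 now contains 2; hence R5C4 = 1.
1 is placed in row 5; hence R5C2 = 5.
Row 5 now contains 5; hence R5C3 = 3.
Row 1 needs a 2, and only R1C1 is open for it.
Cage g needs product 20, so R3C2 = 1.
2 is placed in column 1, which forces R4C1 = 1.
Cage g has product 20, leaving R4C2 = 4.
Row 4 now contains 4, leaving R4C4 = 2.
Column 2 already has 4; hence R2C2 = 2.
The 3 cells of cage a must have sum 10, leaving R3C3 = 2.
Column 4 now contains 2, leaving R3C4 = 4.
2 is placed in row 4, which forces R4C3 = 5.
Row 4 already has 5, leaving R4C5 = 3.
5 is placed in column 3; hence R1C3 = 4.
4 is placed in column 4, which forces R1C4 = 5.
Row 1 now contains 4, leaving R1C5 = 1.
5 is placed in column 3, leaving R2C3 = 1.
4 is placed in column 4, leaving R2C4 = 3.
Column 5 now contains 1, so R2C5 = 4.
3 is placed in column 5, which forces R3C5 = 5.
Row 2 already has 3, leaving R2C1 = 5.
5 is placed in row 3, so R3C1 = 3.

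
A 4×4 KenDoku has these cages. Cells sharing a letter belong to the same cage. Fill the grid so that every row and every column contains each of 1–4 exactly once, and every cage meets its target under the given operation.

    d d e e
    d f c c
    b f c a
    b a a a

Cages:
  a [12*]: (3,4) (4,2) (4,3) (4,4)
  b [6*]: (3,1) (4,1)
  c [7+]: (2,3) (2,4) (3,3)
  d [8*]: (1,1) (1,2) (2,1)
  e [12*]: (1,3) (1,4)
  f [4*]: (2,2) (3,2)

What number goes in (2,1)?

4

The only place for 3 in column 2 is (4,2).
The two cells of cage b must have product 6, which forces (3,1) = 3.
3 is placed in row 4, which forces (4,1) = 2.
Row 4 now contains 2; hence (4,3) = 1.
Row 4 now contains 1, which forces (4,4) = 4.
Cage d has product 8, leaving (1,2) = 2.
Cage e needs two cells with product 12, leaving (1,3) = 4.
4 is placed in column 4, so (1,4) = 3.
Column 3 already has 4, leaving (3,3) = 2.
The 4 cells of cage a must have product 12; hence (3,4) = 1.
Row 1 now contains 4, so (1,1) = 1.
Cage d has product 8, which forces (2,1) = 4.
Cage f's pair has product 4, so (2,2) = 1.
2 is placed in column 3; hence (2,3) = 3.
Column 4 already has 1, which forces (2,4) = 2.
Row 3 now contains 1, so (3,2) = 4.
Filled in: 1 2 4 3 / 4 1 3 2 / 3 4 2 1 / 2 3 1 4.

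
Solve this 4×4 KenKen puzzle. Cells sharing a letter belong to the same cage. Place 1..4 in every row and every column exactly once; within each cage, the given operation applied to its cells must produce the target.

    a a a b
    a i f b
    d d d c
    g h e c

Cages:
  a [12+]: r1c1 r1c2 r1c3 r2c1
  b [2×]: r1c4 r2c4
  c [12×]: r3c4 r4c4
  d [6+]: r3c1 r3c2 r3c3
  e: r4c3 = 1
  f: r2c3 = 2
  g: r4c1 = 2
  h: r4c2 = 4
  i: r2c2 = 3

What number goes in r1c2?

Cage i is given; hence r2c2 = 3.
F is a freebie, so r2c3 = 2.
Row 2 already has 2, so r2c4 = 1.
Cage g is given, so r4c1 = 2.
Cage h is a single given cell, so r4c2 = 4.
E is a freebie, leaving r4c3 = 1.
4 is placed in row 4, leaving r4c4 = 3.
Cage a has sum 12, which forces r1c1 = 3.
Cage a has sum 12; hence r1c2 = 1.
Cage a needs sum 12, so r1c3 = 4.
Column 4 now contains 1, so r1c4 = 2.
3 is placed in row 2, so r2c1 = 4.
Cage d has sum 6, leaving r3c1 = 1.
Cage d has sum 6, leaving r3c2 = 2.
1 is placed in column 3; hence r3c3 = 3.
Column 4 now contains 3, leaving r3c4 = 4.
Filled in: 3 1 4 2 / 4 3 2 1 / 1 2 3 4 / 2 4 1 3.

1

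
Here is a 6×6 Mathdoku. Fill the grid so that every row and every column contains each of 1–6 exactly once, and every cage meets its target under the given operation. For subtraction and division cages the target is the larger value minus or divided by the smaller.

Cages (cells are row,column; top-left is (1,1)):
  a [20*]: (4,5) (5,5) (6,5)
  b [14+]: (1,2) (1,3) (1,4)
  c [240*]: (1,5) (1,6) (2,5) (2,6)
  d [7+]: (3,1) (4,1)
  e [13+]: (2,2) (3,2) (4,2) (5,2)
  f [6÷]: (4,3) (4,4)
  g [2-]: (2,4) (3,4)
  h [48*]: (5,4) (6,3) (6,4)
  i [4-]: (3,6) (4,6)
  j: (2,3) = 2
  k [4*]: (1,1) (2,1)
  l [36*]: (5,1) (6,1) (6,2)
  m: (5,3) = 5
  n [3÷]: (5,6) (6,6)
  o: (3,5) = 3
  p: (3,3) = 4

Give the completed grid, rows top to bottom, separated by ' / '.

J is a freebie, so (2,3) = 2.
Cage p is a single given cell, so (3,3) = 4.
Cage o is given, which forces (3,5) = 3.
Cage m is given, which forces (5,3) = 5.
Column 3 already has 4, so (6,3) = 6.
Column 3 now contains 6; hence (1,3) = 3.
Column 3 now contains 6; hence (4,3) = 1.
The two cells of cage f must have quotient 6, leaving (4,4) = 6.
The 3 cells of cage b must have sum 14; hence (1,2) = 6.
Column 4 already has 6; hence (1,4) = 5.
The only place for 1 in row 1 is (1,1).
Column 1 now contains 1, leaving (2,1) = 4.
Row 2 now contains 4, which forces (2,4) = 3.
The two cells of cage g must have difference 2, which forces (3,4) = 1.
1 is placed in row 3, so (3,6) = 6.
Cage l has product 36; hence (5,1) = 6.
Cage e has sum 13, which forces (2,2) = 1.
The 4 cells of cage c must have product 240; hence (2,5) = 6.
6 is placed in column 6, so (2,6) = 5.
1 is placed in row 3, so (3,2) = 5.
The two cells of cage i must have difference 4, leaving (4,6) = 2.
The 4 cells of cage c must have product 240, which forces (1,5) = 2.
Column 6 now contains 2; hence (1,6) = 4.
Row 3 now contains 5; hence (3,1) = 2.
Row 4 now contains 2; hence (4,1) = 5.
5 is placed in row 4, so (4,5) = 4.
4 is placed in column 5; hence (5,5) = 1.
Row 5 now contains 1, so (5,6) = 3.
2 is placed in column 1, leaving (6,1) = 3.
Row 6 now contains 3, leaving (6,2) = 2.
Row 6 now contains 2, so (6,4) = 4.
Column 5 already has 1, leaving (6,5) = 5.
Column 6 already has 3, so (6,6) = 1.
Row 4 already has 4, so (4,2) = 3.
Row 5 now contains 3, which forces (5,2) = 4.
4 is placed in column 4, so (5,4) = 2.

1 6 3 5 2 4 / 4 1 2 3 6 5 / 2 5 4 1 3 6 / 5 3 1 6 4 2 / 6 4 5 2 1 3 / 3 2 6 4 5 1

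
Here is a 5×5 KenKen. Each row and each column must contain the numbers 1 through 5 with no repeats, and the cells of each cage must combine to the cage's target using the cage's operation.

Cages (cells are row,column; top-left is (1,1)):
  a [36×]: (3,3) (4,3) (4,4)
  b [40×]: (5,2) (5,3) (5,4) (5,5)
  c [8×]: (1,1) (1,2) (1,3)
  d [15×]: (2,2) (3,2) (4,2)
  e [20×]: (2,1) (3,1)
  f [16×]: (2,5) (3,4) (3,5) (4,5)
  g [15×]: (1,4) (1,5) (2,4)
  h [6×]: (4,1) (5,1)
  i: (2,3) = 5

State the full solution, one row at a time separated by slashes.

1 4 2 5 3 / 4 3 5 1 2 / 5 1 3 2 4 / 2 5 4 3 1 / 3 2 1 4 5

I is a freebie, leaving (2,3) = 5.
Cage a needs product 36, which forces (3,3) = 3.
The 4 cells of cage f must have product 16, so (3,4) = 2.
Cage a has product 36; hence (4,3) = 4.
Cage a has product 36, which forces (4,4) = 3.
The 3 cells of cage g must have product 15, which forces (1,4) = 5.
Cage g needs product 15, which forces (1,5) = 3.
Row 2 now contains 5, which forces (2,1) = 4.
Cage d has product 15; hence (2,2) = 3.
3 is placed in column 4; hence (2,4) = 1.
1 is placed in row 2, which forces (2,5) = 2.
Cage e's pair has product 20, so (3,1) = 5.
Row 3 now contains 5, so (3,2) = 1.
Row 3 already has 1, which forces (3,5) = 4.
3 is placed in row 4, leaving (4,1) = 2.
1 is placed in column 2, which forces (4,2) = 5.
Column 5 already has 2, which forces (4,5) = 1.
Cage h's pair has product 6, which forces (5,1) = 3.
1 is placed in column 4; hence (5,4) = 4.
Column 5 now contains 1; hence (5,5) = 5.
Column 1 now contains 2, so (1,1) = 1.
Cage c needs product 8, leaving (1,2) = 4.
The 3 cells of cage c must have product 8, which forces (1,3) = 2.
Row 5 already has 4, which forces (5,2) = 2.
The 4 cells of cage b must have product 40, which forces (5,3) = 1.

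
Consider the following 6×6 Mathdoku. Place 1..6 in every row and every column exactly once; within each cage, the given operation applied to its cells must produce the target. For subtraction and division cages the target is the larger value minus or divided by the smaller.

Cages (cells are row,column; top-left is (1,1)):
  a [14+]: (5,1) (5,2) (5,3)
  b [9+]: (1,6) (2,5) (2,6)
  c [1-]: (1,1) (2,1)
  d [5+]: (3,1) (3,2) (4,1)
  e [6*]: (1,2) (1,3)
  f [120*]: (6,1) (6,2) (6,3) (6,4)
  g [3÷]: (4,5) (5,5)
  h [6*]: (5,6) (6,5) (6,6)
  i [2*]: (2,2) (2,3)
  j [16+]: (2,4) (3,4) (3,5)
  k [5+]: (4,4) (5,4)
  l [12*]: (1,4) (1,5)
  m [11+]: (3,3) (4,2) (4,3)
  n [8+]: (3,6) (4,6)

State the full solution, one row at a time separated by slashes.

5 6 1 3 4 2 / 6 1 2 5 3 4 / 1 2 4 6 5 3 / 2 4 3 1 6 5 / 3 5 6 4 2 1 / 4 3 5 2 1 6

The only place for 4 in row 5 is (5,4).
Cage j needs sum 16; hence (2,4) = 5.
Column 4 now contains 4, leaving (3,4) = 6.
Cage j has sum 16, which forces (3,5) = 5.
Cage k needs two cells with sum 5; hence (4,4) = 1.
Cage d needs sum 5, which forces (3,1) = 1.
Cage d has sum 5, so (3,2) = 2.
Row 3 already has 2, so (3,6) = 3.
Row 4 now contains 1, leaving (4,1) = 2.
Column 2 now contains 2; hence (2,2) = 1.
Cage i needs two cells with product 2, so (2,3) = 2.
Row 3 already has 3, which forces (3,3) = 4.
The 3 cells of cage m must have sum 11, so (4,2) = 4.
Cage m has sum 11, so (4,3) = 3.
Row 4 already has 3, so (4,5) = 6.
Cage n needs two cells with sum 8, leaving (4,6) = 5.
Column 3 already has 3; hence (6,3) = 5.
The two cells of cage e must have product 6, which forces (1,2) = 6.
Cage e needs two cells with product 6, which forces (1,3) = 1.
The two cells of cage l must have product 12, leaving (1,4) = 3.
6 is placed in column 5, so (1,5) = 4.
Cage b needs sum 9, so (1,6) = 2.
Cage b needs sum 9, which forces (2,5) = 3.
Cage b has sum 9, which forces (2,6) = 4.
5 is placed in column 3, which forces (5,3) = 6.
Cage g needs two cells with quotient 3; hence (5,5) = 2.
Column 6 now contains 2; hence (5,6) = 1.
Cage f has product 120, which forces (6,1) = 4.
5 is placed in row 6, so (6,2) = 3.
The 4 cells of cage f must have product 120; hence (6,4) = 2.
3 is placed in column 5, which forces (6,5) = 1.
1 is placed in column 6, so (6,6) = 6.
Row 1 already has 4, which forces (1,1) = 5.
Row 2 already has 4; hence (2,1) = 6.
The 3 cells of cage a must have sum 14, so (5,1) = 3.
Column 2 already has 3, leaving (5,2) = 5.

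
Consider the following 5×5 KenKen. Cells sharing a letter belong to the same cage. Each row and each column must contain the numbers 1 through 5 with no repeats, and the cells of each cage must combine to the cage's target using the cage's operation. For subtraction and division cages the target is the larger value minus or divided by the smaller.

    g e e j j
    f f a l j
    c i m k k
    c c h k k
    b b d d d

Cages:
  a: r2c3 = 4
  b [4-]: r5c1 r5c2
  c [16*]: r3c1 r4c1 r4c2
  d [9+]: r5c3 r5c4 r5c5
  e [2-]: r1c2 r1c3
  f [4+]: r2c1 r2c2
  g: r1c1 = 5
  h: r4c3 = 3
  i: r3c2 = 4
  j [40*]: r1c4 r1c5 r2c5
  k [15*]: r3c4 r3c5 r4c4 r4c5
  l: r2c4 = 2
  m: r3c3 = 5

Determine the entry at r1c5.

Cage g is a single given cell; hence r1c1 = 5.
Cage a is given, which forces r2c3 = 4.
Cage l is a single given cell, which forces r2c4 = 2.
2 is placed in row 2, which forces r2c5 = 5.
Cage i is given, leaving r3c2 = 4.
Cage m is a single given cell, leaving r3c3 = 5.
Column 2 now contains 4, which forces r4c2 = 2.
H is a freebie, leaving r4c3 = 3.
Row 4 already has 3, which forces r4c5 = 1.
5 is placed in column 1, leaving r5c1 = 1.
Row 5 now contains 1, so r5c2 = 5.
Row 5 now contains 1; hence r5c3 = 2.
Cage e needs two cells with difference 2, which forces r1c2 = 3.
Column 3 now contains 2, leaving r1c3 = 1.
2 is placed in column 4, which forces r1c4 = 4.
Cage j needs product 40; hence r1c5 = 2.
Column 1 already has 1; hence r2c1 = 3.
The two cells of cage f must have sum 4, which forces r2c2 = 1.
4 is placed in row 3; hence r3c1 = 2.
The 4 cells of cage k must have product 15, which forces r3c4 = 1.
1 is placed in column 5, which forces r3c5 = 3.
1 is placed in row 4, leaving r4c1 = 4.
1 is placed in row 4, so r4c4 = 5.
4 is placed in column 4, which forces r5c4 = 3.
3 is placed in column 5; hence r5c5 = 4.
Completed grid: 5 3 1 4 2 / 3 1 4 2 5 / 2 4 5 1 3 / 4 2 3 5 1 / 1 5 2 3 4.

2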